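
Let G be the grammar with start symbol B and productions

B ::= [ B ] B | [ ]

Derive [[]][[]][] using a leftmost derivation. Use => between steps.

B => [B]B   [B ::= [ B ] B]
[B]B => [[]]B   [B ::= [ ]]
[[]]B => [[]][B]B   [B ::= [ B ] B]
[[]][B]B => [[]][[]]B   [B ::= [ ]]
[[]][[]]B => [[]][[]][]   [B ::= [ ]]

B => [B]B => [[]]B => [[]][B]B => [[]][[]]B => [[]][[]][]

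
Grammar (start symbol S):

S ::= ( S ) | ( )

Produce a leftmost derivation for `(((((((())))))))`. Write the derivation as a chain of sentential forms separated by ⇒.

S⇒(S)⇒((S))⇒(((S)))⇒((((S))))⇒(((((S)))))⇒((((((S))))))⇒(((((((S)))))))⇒(((((((())))))))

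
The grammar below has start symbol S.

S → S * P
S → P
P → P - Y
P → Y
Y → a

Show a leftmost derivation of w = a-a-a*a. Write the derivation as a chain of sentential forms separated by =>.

S=>S*P=>P*P=>P-Y*P=>P-Y-Y*P=>Y-Y-Y*P=>a-Y-Y*P=>a-a-Y*P=>a-a-a*P=>a-a-a*Y=>a-a-a*a

S => S*P   [S → S * P]
S*P => P*P   [S → P]
P*P => P-Y*P   [P → P - Y]
P-Y*P => P-Y-Y*P   [P → P - Y]
P-Y-Y*P => Y-Y-Y*P   [P → Y]
Y-Y-Y*P => a-Y-Y*P   [Y → a]
a-Y-Y*P => a-a-Y*P   [Y → a]
a-a-Y*P => a-a-a*P   [Y → a]
a-a-a*P => a-a-a*Y   [P → Y]
a-a-a*Y => a-a-a*a   [Y → a]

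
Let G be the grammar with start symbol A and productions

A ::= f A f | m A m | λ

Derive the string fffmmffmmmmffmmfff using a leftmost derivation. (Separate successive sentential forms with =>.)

A => fAf => ffAff => fffAfff => fffmAmfff => fffmmAmmfff => fffmmfAfmmfff => fffmmffAffmmfff => fffmmffmAmffmmfff => fffmmffmmAmmffmmfff => fffmmffmmmmffmmfff

A => fAf   [A ::= f A f]
fAf => ffAff   [A ::= f A f]
ffAff => fffAfff   [A ::= f A f]
fffAfff => fffmAmfff   [A ::= m A m]
fffmAmfff => fffmmAmmfff   [A ::= m A m]
fffmmAmmfff => fffmmfAfmmfff   [A ::= f A f]
fffmmfAfmmfff => fffmmffAffmmfff   [A ::= f A f]
fffmmffAffmmfff => fffmmffmAmffmmfff   [A ::= m A m]
fffmmffmAmffmmfff => fffmmffmmAmmffmmfff   [A ::= m A m]
fffmmffmmAmmffmmfff => fffmmffmmmmffmmfff   [A ::= λ]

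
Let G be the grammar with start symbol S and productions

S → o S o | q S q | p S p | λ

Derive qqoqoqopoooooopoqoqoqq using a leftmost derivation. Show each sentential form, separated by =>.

S => qSq => qqSqq => qqoSoqq => qqoqSqoqq => qqoqoSoqoqq => qqoqoqSqoqoqq => qqoqoqoSoqoqoqq => qqoqoqopSpoqoqoqq => qqoqoqopoSopoqoqoqq => qqoqoqopooSoopoqoqoqq => qqoqoqopoooSooopoqoqoqq => qqoqoqopoooooopoqoqoqq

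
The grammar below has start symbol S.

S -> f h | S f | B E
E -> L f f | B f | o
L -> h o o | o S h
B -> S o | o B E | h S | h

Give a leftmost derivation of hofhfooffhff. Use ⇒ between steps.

S ⇒ BE   [S -> B E]
BE ⇒ hE   [B -> h]
hE ⇒ hLff   [E -> L f f]
hLff ⇒ hoShff   [L -> o S h]
hoShff ⇒ hoSfhff   [S -> S f]
hoSfhff ⇒ hoSffhff   [S -> S f]
hoSffhff ⇒ hoBEffhff   [S -> B E]
hoBEffhff ⇒ hoSoEffhff   [B -> S o]
hoSoEffhff ⇒ hoSfoEffhff   [S -> S f]
hoSfoEffhff ⇒ hofhfoEffhff   [S -> f h]
hofhfoEffhff ⇒ hofhfooffhff   [E -> o]

S ⇒ BE ⇒ hE ⇒ hLff ⇒ hoShff ⇒ hoSfhff ⇒ hoSffhff ⇒ hoBEffhff ⇒ hoSoEffhff ⇒ hoSfoEffhff ⇒ hofhfoEffhff ⇒ hofhfooffhff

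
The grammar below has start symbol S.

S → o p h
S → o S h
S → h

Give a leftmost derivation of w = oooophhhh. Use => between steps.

S => oSh   [S → o S h]
oSh => ooShh   [S → o S h]
ooShh => oooShhh   [S → o S h]
oooShhh => oooophhhh   [S → o p h]

S => oSh => ooShh => oooShhh => oooophhhh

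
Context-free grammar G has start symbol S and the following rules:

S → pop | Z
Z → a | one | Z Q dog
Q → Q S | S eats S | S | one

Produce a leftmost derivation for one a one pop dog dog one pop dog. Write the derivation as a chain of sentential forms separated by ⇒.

S ⇒ Z ⇒ Z Q dog ⇒ Z Q dog Q dog ⇒ one Q dog Q dog ⇒ one S dog Q dog ⇒ one Z dog Q dog ⇒ one Z Q dog dog Q dog ⇒ one a Q dog dog Q dog ⇒ one a Q S dog dog Q dog ⇒ one a one S dog dog Q dog ⇒ one a one pop dog dog Q dog ⇒ one a one pop dog dog Q S dog ⇒ one a one pop dog dog one S dog ⇒ one a one pop dog dog one pop dog

S ⇒ Z   [S → Z]
Z ⇒ Z Q dog   [Z → Z Q dog]
Z Q dog ⇒ Z Q dog Q dog   [Z → Z Q dog]
Z Q dog Q dog ⇒ one Q dog Q dog   [Z → one]
one Q dog Q dog ⇒ one S dog Q dog   [Q → S]
one S dog Q dog ⇒ one Z dog Q dog   [S → Z]
one Z dog Q dog ⇒ one Z Q dog dog Q dog   [Z → Z Q dog]
one Z Q dog dog Q dog ⇒ one a Q dog dog Q dog   [Z → a]
one a Q dog dog Q dog ⇒ one a Q S dog dog Q dog   [Q → Q S]
one a Q S dog dog Q dog ⇒ one a one S dog dog Q dog   [Q → one]
one a one S dog dog Q dog ⇒ one a one pop dog dog Q dog   [S → pop]
one a one pop dog dog Q dog ⇒ one a one pop dog dog Q S dog   [Q → Q S]
one a one pop dog dog Q S dog ⇒ one a one pop dog dog one S dog   [Q → one]
one a one pop dog dog one S dog ⇒ one a one pop dog dog one pop dog   [S → pop]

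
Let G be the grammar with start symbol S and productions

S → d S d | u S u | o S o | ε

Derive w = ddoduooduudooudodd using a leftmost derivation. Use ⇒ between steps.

S ⇒ dSd ⇒ ddSdd ⇒ ddoSodd ⇒ ddodSdodd ⇒ ddoduSudodd ⇒ ddoduoSoudodd ⇒ ddoduooSooudodd ⇒ ddoduoodSdooudodd ⇒ ddoduooduSudooudodd ⇒ ddoduooduudooudodd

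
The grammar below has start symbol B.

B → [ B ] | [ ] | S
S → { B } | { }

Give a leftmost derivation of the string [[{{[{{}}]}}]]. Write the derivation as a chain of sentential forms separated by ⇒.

B ⇒ [B] ⇒ [[B]] ⇒ [[S]] ⇒ [[{B}]] ⇒ [[{S}]] ⇒ [[{{B}}]] ⇒ [[{{[B]}}]] ⇒ [[{{[S]}}]] ⇒ [[{{[{B}]}}]] ⇒ [[{{[{S}]}}]] ⇒ [[{{[{{}}]}}]]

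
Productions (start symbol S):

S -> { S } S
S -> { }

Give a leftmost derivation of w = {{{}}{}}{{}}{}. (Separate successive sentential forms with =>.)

S=>{S}S=>{{S}S}S=>{{{}}S}S=>{{{}}{}}S=>{{{}}{}}{S}S=>{{{}}{}}{{}}S=>{{{}}{}}{{}}{}

S => {S}S   [S -> { S } S]
{S}S => {{S}S}S   [S -> { S } S]
{{S}S}S => {{{}}S}S   [S -> { }]
{{{}}S}S => {{{}}{}}S   [S -> { }]
{{{}}{}}S => {{{}}{}}{S}S   [S -> { S } S]
{{{}}{}}{S}S => {{{}}{}}{{}}S   [S -> { }]
{{{}}{}}{{}}S => {{{}}{}}{{}}{}   [S -> { }]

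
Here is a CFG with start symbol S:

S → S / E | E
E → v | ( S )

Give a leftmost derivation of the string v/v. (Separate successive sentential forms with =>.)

S => S/E   [S → S / E]
S/E => E/E   [S → E]
E/E => v/E   [E → v]
v/E => v/v   [E → v]

S => S/E => E/E => v/E => v/v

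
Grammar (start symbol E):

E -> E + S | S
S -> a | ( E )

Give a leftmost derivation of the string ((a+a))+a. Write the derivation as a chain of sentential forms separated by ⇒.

E ⇒ E+S ⇒ S+S ⇒ (E)+S ⇒ (S)+S ⇒ ((E))+S ⇒ ((E+S))+S ⇒ ((S+S))+S ⇒ ((a+S))+S ⇒ ((a+a))+S ⇒ ((a+a))+a

E ⇒ E+S   [E -> E + S]
E+S ⇒ S+S   [E -> S]
S+S ⇒ (E)+S   [S -> ( E )]
(E)+S ⇒ (S)+S   [E -> S]
(S)+S ⇒ ((E))+S   [S -> ( E )]
((E))+S ⇒ ((E+S))+S   [E -> E + S]
((E+S))+S ⇒ ((S+S))+S   [E -> S]
((S+S))+S ⇒ ((a+S))+S   [S -> a]
((a+S))+S ⇒ ((a+a))+S   [S -> a]
((a+a))+S ⇒ ((a+a))+a   [S -> a]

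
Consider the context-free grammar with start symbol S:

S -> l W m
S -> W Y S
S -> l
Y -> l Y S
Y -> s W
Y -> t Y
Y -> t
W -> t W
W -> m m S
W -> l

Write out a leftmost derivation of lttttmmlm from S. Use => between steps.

S => lWm => ltWm => lttWm => ltttWm => lttttWm => lttttmmSm => lttttmmlm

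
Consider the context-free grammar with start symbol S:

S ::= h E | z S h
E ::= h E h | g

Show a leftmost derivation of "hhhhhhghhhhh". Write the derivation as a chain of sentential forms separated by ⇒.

S ⇒ hE   [S ::= h E]
hE ⇒ hhEh   [E ::= h E h]
hhEh ⇒ hhhEhh   [E ::= h E h]
hhhEhh ⇒ hhhhEhhh   [E ::= h E h]
hhhhEhhh ⇒ hhhhhEhhhh   [E ::= h E h]
hhhhhEhhhh ⇒ hhhhhhEhhhhh   [E ::= h E h]
hhhhhhEhhhhh ⇒ hhhhhhghhhhh   [E ::= g]

S ⇒ hE ⇒ hhEh ⇒ hhhEhh ⇒ hhhhEhhh ⇒ hhhhhEhhhh ⇒ hhhhhhEhhhhh ⇒ hhhhhhghhhhh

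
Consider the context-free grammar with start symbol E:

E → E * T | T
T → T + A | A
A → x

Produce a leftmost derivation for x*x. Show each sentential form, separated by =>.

E=>E*T=>T*T=>A*T=>x*T=>x*A=>x*x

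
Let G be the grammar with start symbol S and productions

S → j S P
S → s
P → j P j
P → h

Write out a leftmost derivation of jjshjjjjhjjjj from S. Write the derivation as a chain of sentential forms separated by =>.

S => jSP   [S → j S P]
jSP => jjSPP   [S → j S P]
jjSPP => jjsPP   [S → s]
jjsPP => jjshP   [P → h]
jjshP => jjshjPj   [P → j P j]
jjshjPj => jjshjjPjj   [P → j P j]
jjshjjPjj => jjshjjjPjjj   [P → j P j]
jjshjjjPjjj => jjshjjjjPjjjj   [P → j P j]
jjshjjjjPjjjj => jjshjjjjhjjjj   [P → h]

S=>jSP=>jjSPP=>jjsPP=>jjshP=>jjshjPj=>jjshjjPjj=>jjshjjjPjjj=>jjshjjjjPjjjj=>jjshjjjjhjjjj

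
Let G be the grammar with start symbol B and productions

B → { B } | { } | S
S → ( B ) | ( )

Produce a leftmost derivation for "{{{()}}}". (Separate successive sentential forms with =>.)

B => {B} => {{B}} => {{{B}}} => {{{S}}} => {{{()}}}

B => {B}   [B → { B }]
{B} => {{B}}   [B → { B }]
{{B}} => {{{B}}}   [B → { B }]
{{{B}}} => {{{S}}}   [B → S]
{{{S}}} => {{{()}}}   [S → ( )]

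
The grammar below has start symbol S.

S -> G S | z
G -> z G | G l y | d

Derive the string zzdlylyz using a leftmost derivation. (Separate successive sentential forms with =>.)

S => GS => zGS => zGlyS => zGlylyS => zzGlylyS => zzdlylyS => zzdlylyz

S => GS   [S -> G S]
GS => zGS   [G -> z G]
zGS => zGlyS   [G -> G l y]
zGlyS => zGlylyS   [G -> G l y]
zGlylyS => zzGlylyS   [G -> z G]
zzGlylyS => zzdlylyS   [G -> d]
zzdlylyS => zzdlylyz   [S -> z]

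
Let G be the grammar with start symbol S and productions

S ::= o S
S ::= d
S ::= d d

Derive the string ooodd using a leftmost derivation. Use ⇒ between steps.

S ⇒ oS ⇒ ooS ⇒ oooS ⇒ ooodd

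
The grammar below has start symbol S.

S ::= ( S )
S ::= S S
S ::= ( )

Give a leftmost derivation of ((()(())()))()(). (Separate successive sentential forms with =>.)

S => SS => SSS => (S)SS => ((S))SS => ((SS))SS => ((SSS))SS => ((()SS))SS => ((()(S)S))SS => ((()(())S))SS => ((()(())()))SS => ((()(())()))()S => ((()(())()))()()

S => SS   [S ::= S S]
SS => SSS   [S ::= S S]
SSS => (S)SS   [S ::= ( S )]
(S)SS => ((S))SS   [S ::= ( S )]
((S))SS => ((SS))SS   [S ::= S S]
((SS))SS => ((SSS))SS   [S ::= S S]
((SSS))SS => ((()SS))SS   [S ::= ( )]
((()SS))SS => ((()(S)S))SS   [S ::= ( S )]
((()(S)S))SS => ((()(())S))SS   [S ::= ( )]
((()(())S))SS => ((()(())()))SS   [S ::= ( )]
((()(())()))SS => ((()(())()))()S   [S ::= ( )]
((()(())()))()S => ((()(())()))()()   [S ::= ( )]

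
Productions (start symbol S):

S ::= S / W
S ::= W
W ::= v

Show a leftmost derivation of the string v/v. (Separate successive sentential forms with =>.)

S => S/W => W/W => v/W => v/v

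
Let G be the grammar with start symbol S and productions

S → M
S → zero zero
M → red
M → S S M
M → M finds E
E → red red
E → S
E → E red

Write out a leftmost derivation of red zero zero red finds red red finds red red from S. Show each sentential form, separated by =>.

S => M => M finds E => M finds E finds E => S S M finds E finds E => M S M finds E finds E => red S M finds E finds E => red zero zero M finds E finds E => red zero zero red finds E finds E => red zero zero red finds red red finds E => red zero zero red finds red red finds red red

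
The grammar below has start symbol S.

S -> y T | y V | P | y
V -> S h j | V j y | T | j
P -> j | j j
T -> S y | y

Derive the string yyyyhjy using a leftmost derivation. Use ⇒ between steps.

S ⇒ yT ⇒ ySy ⇒ yyVy ⇒ yyShjy ⇒ yyyThjy ⇒ yyyyhjy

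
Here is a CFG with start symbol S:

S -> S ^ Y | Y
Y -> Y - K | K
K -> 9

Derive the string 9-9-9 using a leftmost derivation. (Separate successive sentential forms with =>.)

S => Y => Y-K => Y-K-K => K-K-K => 9-K-K => 9-9-K => 9-9-9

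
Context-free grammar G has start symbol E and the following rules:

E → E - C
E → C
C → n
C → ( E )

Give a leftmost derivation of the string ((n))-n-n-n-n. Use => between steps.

E => E-C => E-C-C => E-C-C-C => E-C-C-C-C => C-C-C-C-C => (E)-C-C-C-C => (C)-C-C-C-C => ((E))-C-C-C-C => ((C))-C-C-C-C => ((n))-C-C-C-C => ((n))-n-C-C-C => ((n))-n-n-C-C => ((n))-n-n-n-C => ((n))-n-n-n-n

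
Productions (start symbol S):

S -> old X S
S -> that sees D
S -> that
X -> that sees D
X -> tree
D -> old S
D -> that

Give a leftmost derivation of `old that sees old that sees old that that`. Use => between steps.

S => old X S   [S -> old X S]
old X S => old that sees D S   [X -> that sees D]
old that sees D S => old that sees old S S   [D -> old S]
old that sees old S S => old that sees old that sees D S   [S -> that sees D]
old that sees old that sees D S => old that sees old that sees old S S   [D -> old S]
old that sees old that sees old S S => old that sees old that sees old that S   [S -> that]
old that sees old that sees old that S => old that sees old that sees old that that   [S -> that]

S => old X S => old that sees D S => old that sees old S S => old that sees old that sees D S => old that sees old that sees old S S => old that sees old that sees old that S => old that sees old that sees old that that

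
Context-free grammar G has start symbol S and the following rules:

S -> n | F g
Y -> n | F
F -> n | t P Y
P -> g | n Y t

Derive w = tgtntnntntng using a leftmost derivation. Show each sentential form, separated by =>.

S => Fg   [S -> F g]
Fg => tPYg   [F -> t P Y]
tPYg => tgYg   [P -> g]
tgYg => tgFg   [Y -> F]
tgFg => tgtPYg   [F -> t P Y]
tgtPYg => tgtnYtYg   [P -> n Y t]
tgtnYtYg => tgtnFtYg   [Y -> F]
tgtnFtYg => tgtntPYtYg   [F -> t P Y]
tgtntPYtYg => tgtntnYtYtYg   [P -> n Y t]
tgtntnYtYtYg => tgtntnntYtYg   [Y -> n]
tgtntnntYtYg => tgtntnntntYg   [Y -> n]
tgtntnntntYg => tgtntnntntng   [Y -> n]

S=>Fg=>tPYg=>tgYg=>tgFg=>tgtPYg=>tgtnYtYg=>tgtnFtYg=>tgtntPYtYg=>tgtntnYtYtYg=>tgtntnntYtYg=>tgtntnntntYg=>tgtntnntntng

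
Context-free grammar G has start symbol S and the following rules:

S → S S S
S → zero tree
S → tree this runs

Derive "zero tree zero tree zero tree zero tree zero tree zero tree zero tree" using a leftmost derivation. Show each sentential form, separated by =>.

S => S S S => S S S S S => zero tree S S S S => zero tree S S S S S S => zero tree zero tree S S S S S => zero tree zero tree zero tree S S S S => zero tree zero tree zero tree zero tree S S S => zero tree zero tree zero tree zero tree zero tree S S => zero tree zero tree zero tree zero tree zero tree zero tree S => zero tree zero tree zero tree zero tree zero tree zero tree zero tree

S => S S S   [S → S S S]
S S S => S S S S S   [S → S S S]
S S S S S => zero tree S S S S   [S → zero tree]
zero tree S S S S => zero tree S S S S S S   [S → S S S]
zero tree S S S S S S => zero tree zero tree S S S S S   [S → zero tree]
zero tree zero tree S S S S S => zero tree zero tree zero tree S S S S   [S → zero tree]
zero tree zero tree zero tree S S S S => zero tree zero tree zero tree zero tree S S S   [S → zero tree]
zero tree zero tree zero tree zero tree S S S => zero tree zero tree zero tree zero tree zero tree S S   [S → zero tree]
zero tree zero tree zero tree zero tree zero tree S S => zero tree zero tree zero tree zero tree zero tree zero tree S   [S → zero tree]
zero tree zero tree zero tree zero tree zero tree zero tree S => zero tree zero tree zero tree zero tree zero tree zero tree zero tree   [S → zero tree]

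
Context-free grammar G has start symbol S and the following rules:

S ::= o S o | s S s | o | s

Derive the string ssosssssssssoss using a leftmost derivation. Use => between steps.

S=>sSs=>ssSss=>ssoSoss=>ssosSsoss=>ssossSssoss=>ssosssSsssoss=>ssossssSssssoss=>ssosssssssssoss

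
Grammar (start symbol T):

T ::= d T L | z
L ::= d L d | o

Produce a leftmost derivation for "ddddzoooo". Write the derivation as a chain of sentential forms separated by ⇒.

T ⇒ dTL   [T ::= d T L]
dTL ⇒ ddTLL   [T ::= d T L]
ddTLL ⇒ dddTLLL   [T ::= d T L]
dddTLLL ⇒ ddddTLLLL   [T ::= d T L]
ddddTLLLL ⇒ ddddzLLLL   [T ::= z]
ddddzLLLL ⇒ ddddzoLLL   [L ::= o]
ddddzoLLL ⇒ ddddzooLL   [L ::= o]
ddddzooLL ⇒ ddddzoooL   [L ::= o]
ddddzoooL ⇒ ddddzoooo   [L ::= o]

T⇒dTL⇒ddTLL⇒dddTLLL⇒ddddTLLLL⇒ddddzLLLL⇒ddddzoLLL⇒ddddzooLL⇒ddddzoooL⇒ddddzoooo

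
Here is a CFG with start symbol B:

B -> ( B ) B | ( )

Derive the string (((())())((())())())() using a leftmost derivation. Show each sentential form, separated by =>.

B => (B)B => ((B)B)B => (((B)B)B)B => (((())B)B)B => (((())())B)B => (((())())(B)B)B => (((())())((B)B)B)B => (((())())((())B)B)B => (((())())((())())B)B => (((())())((())())())B => (((())())((())())())()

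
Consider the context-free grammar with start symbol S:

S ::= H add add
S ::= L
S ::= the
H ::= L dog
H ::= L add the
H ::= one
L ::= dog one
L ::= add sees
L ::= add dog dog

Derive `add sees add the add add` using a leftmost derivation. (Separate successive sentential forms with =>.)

S => H add add => L add the add add => add sees add the add add

S => H add add   [S ::= H add add]
H add add => L add the add add   [H ::= L add the]
L add the add add => add sees add the add add   [L ::= add sees]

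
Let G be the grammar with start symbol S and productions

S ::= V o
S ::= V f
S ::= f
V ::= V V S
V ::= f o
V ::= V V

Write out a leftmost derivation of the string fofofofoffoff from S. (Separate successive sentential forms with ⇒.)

S ⇒ Vf ⇒ VVSf ⇒ VVSVSf ⇒ VVVSVSf ⇒ VVVVSVSf ⇒ foVVVSVSf ⇒ fofoVVSVSf ⇒ fofofoVSVSf ⇒ fofofofoSVSf ⇒ fofofofofVSf ⇒ fofofofoffoSf ⇒ fofofofoffoff

S ⇒ Vf   [S ::= V f]
Vf ⇒ VVSf   [V ::= V V S]
VVSf ⇒ VVSVSf   [V ::= V V S]
VVSVSf ⇒ VVVSVSf   [V ::= V V]
VVVSVSf ⇒ VVVVSVSf   [V ::= V V]
VVVVSVSf ⇒ foVVVSVSf   [V ::= f o]
foVVVSVSf ⇒ fofoVVSVSf   [V ::= f o]
fofoVVSVSf ⇒ fofofoVSVSf   [V ::= f o]
fofofoVSVSf ⇒ fofofofoSVSf   [V ::= f o]
fofofofoSVSf ⇒ fofofofofVSf   [S ::= f]
fofofofofVSf ⇒ fofofofoffoSf   [V ::= f o]
fofofofoffoSf ⇒ fofofofoffoff   [S ::= f]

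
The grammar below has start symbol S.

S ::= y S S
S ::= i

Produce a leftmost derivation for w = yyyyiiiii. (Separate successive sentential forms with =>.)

S => ySS => yySSS => yyySSSS => yyyySSSSS => yyyyiSSSS => yyyyiiSSS => yyyyiiiSS => yyyyiiiiS => yyyyiiiii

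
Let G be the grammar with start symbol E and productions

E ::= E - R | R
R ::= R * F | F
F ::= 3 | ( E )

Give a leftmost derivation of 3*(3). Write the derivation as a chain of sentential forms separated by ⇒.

E ⇒ R ⇒ R*F ⇒ F*F ⇒ 3*F ⇒ 3*(E) ⇒ 3*(R) ⇒ 3*(F) ⇒ 3*(3)

E ⇒ R   [E ::= R]
R ⇒ R*F   [R ::= R * F]
R*F ⇒ F*F   [R ::= F]
F*F ⇒ 3*F   [F ::= 3]
3*F ⇒ 3*(E)   [F ::= ( E )]
3*(E) ⇒ 3*(R)   [E ::= R]
3*(R) ⇒ 3*(F)   [R ::= F]
3*(F) ⇒ 3*(3)   [F ::= 3]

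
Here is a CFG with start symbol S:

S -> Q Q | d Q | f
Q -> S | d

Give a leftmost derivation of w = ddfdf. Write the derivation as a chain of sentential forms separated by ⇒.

S ⇒ dQ   [S -> d Q]
dQ ⇒ dS   [Q -> S]
dS ⇒ dQQ   [S -> Q Q]
dQQ ⇒ dSQ   [Q -> S]
dSQ ⇒ dQQQ   [S -> Q Q]
dQQQ ⇒ dSQQ   [Q -> S]
dSQQ ⇒ ddQQQ   [S -> d Q]
ddQQQ ⇒ ddSQQ   [Q -> S]
ddSQQ ⇒ ddfQQ   [S -> f]
ddfQQ ⇒ ddfdQ   [Q -> d]
ddfdQ ⇒ ddfdS   [Q -> S]
ddfdS ⇒ ddfdf   [S -> f]

S ⇒ dQ ⇒ dS ⇒ dQQ ⇒ dSQ ⇒ dQQQ ⇒ dSQQ ⇒ ddQQQ ⇒ ddSQQ ⇒ ddfQQ ⇒ ddfdQ ⇒ ddfdS ⇒ ddfdf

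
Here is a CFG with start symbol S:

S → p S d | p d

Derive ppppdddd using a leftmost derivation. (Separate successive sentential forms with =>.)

S=>pSd=>ppSdd=>pppSddd=>ppppdddd

S => pSd   [S → p S d]
pSd => ppSdd   [S → p S d]
ppSdd => pppSddd   [S → p S d]
pppSddd => ppppdddd   [S → p d]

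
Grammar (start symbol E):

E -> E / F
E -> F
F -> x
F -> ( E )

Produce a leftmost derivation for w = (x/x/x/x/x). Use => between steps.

E => F => (E) => (E/F) => (E/F/F) => (E/F/F/F) => (E/F/F/F/F) => (F/F/F/F/F) => (x/F/F/F/F) => (x/x/F/F/F) => (x/x/x/F/F) => (x/x/x/x/F) => (x/x/x/x/x)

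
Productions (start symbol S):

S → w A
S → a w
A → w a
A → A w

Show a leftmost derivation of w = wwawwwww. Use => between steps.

S => wA   [S → w A]
wA => wAw   [A → A w]
wAw => wAww   [A → A w]
wAww => wAwww   [A → A w]
wAwww => wAwwww   [A → A w]
wAwwww => wAwwwww   [A → A w]
wAwwwww => wwawwwww   [A → w a]

S => wA => wAw => wAww => wAwww => wAwwww => wAwwwww => wwawwwww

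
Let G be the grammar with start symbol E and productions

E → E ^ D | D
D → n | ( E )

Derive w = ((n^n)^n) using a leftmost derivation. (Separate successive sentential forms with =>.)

E => D   [E → D]
D => (E)   [D → ( E )]
(E) => (E^D)   [E → E ^ D]
(E^D) => (D^D)   [E → D]
(D^D) => ((E)^D)   [D → ( E )]
((E)^D) => ((E^D)^D)   [E → E ^ D]
((E^D)^D) => ((D^D)^D)   [E → D]
((D^D)^D) => ((n^D)^D)   [D → n]
((n^D)^D) => ((n^n)^D)   [D → n]
((n^n)^D) => ((n^n)^n)   [D → n]

E => D => (E) => (E^D) => (D^D) => ((E)^D) => ((E^D)^D) => ((D^D)^D) => ((n^D)^D) => ((n^n)^D) => ((n^n)^n)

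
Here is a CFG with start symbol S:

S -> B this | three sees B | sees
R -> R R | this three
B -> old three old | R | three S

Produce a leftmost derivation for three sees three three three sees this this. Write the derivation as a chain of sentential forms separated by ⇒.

S ⇒ three sees B ⇒ three sees three S ⇒ three sees three B this ⇒ three sees three three S this ⇒ three sees three three B this this ⇒ three sees three three three S this this ⇒ three sees three three three sees this this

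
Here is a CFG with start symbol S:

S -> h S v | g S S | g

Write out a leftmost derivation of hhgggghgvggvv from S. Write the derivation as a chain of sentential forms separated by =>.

S => hSv => hhSvv => hhgSSvv => hhggSSSvv => hhgggSSvv => hhggggSSSvv => hhgggghSvSSvv => hhgggghgvSSvv => hhgggghgvgSvv => hhgggghgvggvv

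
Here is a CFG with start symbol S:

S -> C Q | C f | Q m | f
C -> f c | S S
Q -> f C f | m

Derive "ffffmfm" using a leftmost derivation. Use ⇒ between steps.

S⇒CQ⇒SSQ⇒QmSQ⇒fCfmSQ⇒fSSfmSQ⇒ffSfmSQ⇒ffffmSQ⇒ffffmfQ⇒ffffmfm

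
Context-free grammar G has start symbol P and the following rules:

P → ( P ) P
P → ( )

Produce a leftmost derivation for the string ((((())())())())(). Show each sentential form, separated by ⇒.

P ⇒ (P)P   [P → ( P ) P]
(P)P ⇒ ((P)P)P   [P → ( P ) P]
((P)P)P ⇒ (((P)P)P)P   [P → ( P ) P]
(((P)P)P)P ⇒ ((((P)P)P)P)P   [P → ( P ) P]
((((P)P)P)P)P ⇒ ((((())P)P)P)P   [P → ( )]
((((())P)P)P)P ⇒ ((((())())P)P)P   [P → ( )]
((((())())P)P)P ⇒ ((((())())())P)P   [P → ( )]
((((())())())P)P ⇒ ((((())())())())P   [P → ( )]
((((())())())())P ⇒ ((((())())())())()   [P → ( )]

P⇒(P)P⇒((P)P)P⇒(((P)P)P)P⇒((((P)P)P)P)P⇒((((())P)P)P)P⇒((((())())P)P)P⇒((((())())())P)P⇒((((())())())())P⇒((((())())())())()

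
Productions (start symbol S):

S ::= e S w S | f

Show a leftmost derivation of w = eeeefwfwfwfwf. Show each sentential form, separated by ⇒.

S⇒eSwS⇒eeSwSwS⇒eeeSwSwSwS⇒eeeeSwSwSwSwS⇒eeeefwSwSwSwS⇒eeeefwfwSwSwS⇒eeeefwfwfwSwS⇒eeeefwfwfwfwS⇒eeeefwfwfwfwf

S ⇒ eSwS   [S ::= e S w S]
eSwS ⇒ eeSwSwS   [S ::= e S w S]
eeSwSwS ⇒ eeeSwSwSwS   [S ::= e S w S]
eeeSwSwSwS ⇒ eeeeSwSwSwSwS   [S ::= e S w S]
eeeeSwSwSwSwS ⇒ eeeefwSwSwSwS   [S ::= f]
eeeefwSwSwSwS ⇒ eeeefwfwSwSwS   [S ::= f]
eeeefwfwSwSwS ⇒ eeeefwfwfwSwS   [S ::= f]
eeeefwfwfwSwS ⇒ eeeefwfwfwfwS   [S ::= f]
eeeefwfwfwfwS ⇒ eeeefwfwfwfwf   [S ::= f]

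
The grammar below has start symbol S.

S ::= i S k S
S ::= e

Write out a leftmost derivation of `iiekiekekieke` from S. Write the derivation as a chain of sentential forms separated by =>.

S => iSkS   [S ::= i S k S]
iSkS => iiSkSkS   [S ::= i S k S]
iiSkSkS => iiekSkS   [S ::= e]
iiekSkS => iiekiSkSkS   [S ::= i S k S]
iiekiSkSkS => iiekiekSkS   [S ::= e]
iiekiekSkS => iiekiekekS   [S ::= e]
iiekiekekS => iiekiekekiSkS   [S ::= i S k S]
iiekiekekiSkS => iiekiekekiekS   [S ::= e]
iiekiekekiekS => iiekiekekieke   [S ::= e]

S=>iSkS=>iiSkSkS=>iiekSkS=>iiekiSkSkS=>iiekiekSkS=>iiekiekekS=>iiekiekekiSkS=>iiekiekekiekS=>iiekiekekieke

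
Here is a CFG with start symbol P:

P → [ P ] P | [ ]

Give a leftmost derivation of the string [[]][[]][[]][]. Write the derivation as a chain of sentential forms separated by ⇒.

P ⇒ [P]P   [P → [ P ] P]
[P]P ⇒ [[]]P   [P → [ ]]
[[]]P ⇒ [[]][P]P   [P → [ P ] P]
[[]][P]P ⇒ [[]][[]]P   [P → [ ]]
[[]][[]]P ⇒ [[]][[]][P]P   [P → [ P ] P]
[[]][[]][P]P ⇒ [[]][[]][[]]P   [P → [ ]]
[[]][[]][[]]P ⇒ [[]][[]][[]][]   [P → [ ]]

P ⇒ [P]P ⇒ [[]]P ⇒ [[]][P]P ⇒ [[]][[]]P ⇒ [[]][[]][P]P ⇒ [[]][[]][[]]P ⇒ [[]][[]][[]][]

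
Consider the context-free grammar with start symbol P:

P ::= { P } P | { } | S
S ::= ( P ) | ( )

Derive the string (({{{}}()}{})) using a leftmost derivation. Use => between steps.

P => S   [P ::= S]
S => (P)   [S ::= ( P )]
(P) => (S)   [P ::= S]
(S) => ((P))   [S ::= ( P )]
((P)) => (({P}P))   [P ::= { P } P]
(({P}P)) => (({{P}P}P))   [P ::= { P } P]
(({{P}P}P)) => (({{{}}P}P))   [P ::= { }]
(({{{}}P}P)) => (({{{}}S}P))   [P ::= S]
(({{{}}S}P)) => (({{{}}()}P))   [S ::= ( )]
(({{{}}()}P)) => (({{{}}()}{}))   [P ::= { }]

P=>S=>(P)=>(S)=>((P))=>(({P}P))=>(({{P}P}P))=>(({{{}}P}P))=>(({{{}}S}P))=>(({{{}}()}P))=>(({{{}}()}{}))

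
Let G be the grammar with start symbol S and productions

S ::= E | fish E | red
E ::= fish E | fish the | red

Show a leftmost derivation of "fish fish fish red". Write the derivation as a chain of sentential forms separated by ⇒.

S ⇒ E ⇒ fish E ⇒ fish fish E ⇒ fish fish fish E ⇒ fish fish fish red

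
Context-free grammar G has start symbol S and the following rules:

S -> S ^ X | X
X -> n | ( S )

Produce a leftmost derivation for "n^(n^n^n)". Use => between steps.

S => S^X => X^X => n^X => n^(S) => n^(S^X) => n^(S^X^X) => n^(X^X^X) => n^(n^X^X) => n^(n^n^X) => n^(n^n^n)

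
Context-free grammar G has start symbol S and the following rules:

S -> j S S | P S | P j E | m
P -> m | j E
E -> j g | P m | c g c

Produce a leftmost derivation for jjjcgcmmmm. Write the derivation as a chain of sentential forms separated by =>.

S => jSS   [S -> j S S]
jSS => jjSSS   [S -> j S S]
jjSSS => jjPSSS   [S -> P S]
jjPSSS => jjjESSS   [P -> j E]
jjjESSS => jjjcgcSSS   [E -> c g c]
jjjcgcSSS => jjjcgcPSSS   [S -> P S]
jjjcgcPSSS => jjjcgcmSSS   [P -> m]
jjjcgcmSSS => jjjcgcmmSS   [S -> m]
jjjcgcmmSS => jjjcgcmmmS   [S -> m]
jjjcgcmmmS => jjjcgcmmmm   [S -> m]

S => jSS => jjSSS => jjPSSS => jjjESSS => jjjcgcSSS => jjjcgcPSSS => jjjcgcmSSS => jjjcgcmmSS => jjjcgcmmmS => jjjcgcmmmm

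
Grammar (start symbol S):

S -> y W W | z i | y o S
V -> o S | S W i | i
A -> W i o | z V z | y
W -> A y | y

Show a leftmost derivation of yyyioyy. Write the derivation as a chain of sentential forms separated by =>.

S => yWW   [S -> y W W]
yWW => yAyW   [W -> A y]
yAyW => yWioyW   [A -> W i o]
yWioyW => yAyioyW   [W -> A y]
yAyioyW => yyyioyW   [A -> y]
yyyioyW => yyyioyy   [W -> y]

S => yWW => yAyW => yWioyW => yAyioyW => yyyioyW => yyyioyy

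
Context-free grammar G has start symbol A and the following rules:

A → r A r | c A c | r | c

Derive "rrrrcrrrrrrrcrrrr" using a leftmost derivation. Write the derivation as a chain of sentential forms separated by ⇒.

A ⇒ rAr ⇒ rrArr ⇒ rrrArrr ⇒ rrrrArrrr ⇒ rrrrcAcrrrr ⇒ rrrrcrArcrrrr ⇒ rrrrcrrArrcrrrr ⇒ rrrrcrrrArrrcrrrr ⇒ rrrrcrrrrrrrcrrrr

A ⇒ rAr   [A → r A r]
rAr ⇒ rrArr   [A → r A r]
rrArr ⇒ rrrArrr   [A → r A r]
rrrArrr ⇒ rrrrArrrr   [A → r A r]
rrrrArrrr ⇒ rrrrcAcrrrr   [A → c A c]
rrrrcAcrrrr ⇒ rrrrcrArcrrrr   [A → r A r]
rrrrcrArcrrrr ⇒ rrrrcrrArrcrrrr   [A → r A r]
rrrrcrrArrcrrrr ⇒ rrrrcrrrArrrcrrrr   [A → r A r]
rrrrcrrrArrrcrrrr ⇒ rrrrcrrrrrrrcrrrr   [A → r]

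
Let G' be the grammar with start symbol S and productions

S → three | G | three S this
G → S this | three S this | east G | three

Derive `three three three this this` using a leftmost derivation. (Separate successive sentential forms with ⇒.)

S ⇒ G ⇒ three S this ⇒ three three S this this ⇒ three three three this this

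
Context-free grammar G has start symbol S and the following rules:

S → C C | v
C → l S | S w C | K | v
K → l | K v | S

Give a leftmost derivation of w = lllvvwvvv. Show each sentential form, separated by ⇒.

S ⇒ CC ⇒ lSC ⇒ lCCC ⇒ lKCC ⇒ llCC ⇒ lllSC ⇒ lllCCC ⇒ lllSwCCC ⇒ lllCCwCCC ⇒ lllvCwCCC ⇒ lllvvwCCC ⇒ lllvvwvCC ⇒ lllvvwvvC ⇒ lllvvwvvv

S ⇒ CC   [S → C C]
CC ⇒ lSC   [C → l S]
lSC ⇒ lCCC   [S → C C]
lCCC ⇒ lKCC   [C → K]
lKCC ⇒ llCC   [K → l]
llCC ⇒ lllSC   [C → l S]
lllSC ⇒ lllCCC   [S → C C]
lllCCC ⇒ lllSwCCC   [C → S w C]
lllSwCCC ⇒ lllCCwCCC   [S → C C]
lllCCwCCC ⇒ lllvCwCCC   [C → v]
lllvCwCCC ⇒ lllvvwCCC   [C → v]
lllvvwCCC ⇒ lllvvwvCC   [C → v]
lllvvwvCC ⇒ lllvvwvvC   [C → v]
lllvvwvvC ⇒ lllvvwvvv   [C → v]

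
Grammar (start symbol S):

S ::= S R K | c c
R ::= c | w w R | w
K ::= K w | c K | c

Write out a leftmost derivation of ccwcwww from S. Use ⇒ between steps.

S ⇒ SRK   [S ::= S R K]
SRK ⇒ ccRK   [S ::= c c]
ccRK ⇒ ccwK   [R ::= w]
ccwK ⇒ ccwKw   [K ::= K w]
ccwKw ⇒ ccwKww   [K ::= K w]
ccwKww ⇒ ccwKwww   [K ::= K w]
ccwKwww ⇒ ccwcwww   [K ::= c]

S⇒SRK⇒ccRK⇒ccwK⇒ccwKw⇒ccwKww⇒ccwKwww⇒ccwcwww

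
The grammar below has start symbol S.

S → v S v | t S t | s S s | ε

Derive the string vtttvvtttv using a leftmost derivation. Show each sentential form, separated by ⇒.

S ⇒ vSv ⇒ vtStv ⇒ vttSttv ⇒ vtttStttv ⇒ vtttvSvtttv ⇒ vtttvvtttv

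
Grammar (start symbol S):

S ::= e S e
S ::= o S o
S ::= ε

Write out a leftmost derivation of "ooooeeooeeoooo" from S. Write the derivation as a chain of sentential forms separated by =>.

S=>oSo=>ooSoo=>oooSooo=>ooooSoooo=>ooooeSeoooo=>ooooeeSeeoooo=>ooooeeoSoeeoooo=>ooooeeooeeoooo

S => oSo   [S ::= o S o]
oSo => ooSoo   [S ::= o S o]
ooSoo => oooSooo   [S ::= o S o]
oooSooo => ooooSoooo   [S ::= o S o]
ooooSoooo => ooooeSeoooo   [S ::= e S e]
ooooeSeoooo => ooooeeSeeoooo   [S ::= e S e]
ooooeeSeeoooo => ooooeeoSoeeoooo   [S ::= o S o]
ooooeeoSoeeoooo => ooooeeooeeoooo   [S ::= ε]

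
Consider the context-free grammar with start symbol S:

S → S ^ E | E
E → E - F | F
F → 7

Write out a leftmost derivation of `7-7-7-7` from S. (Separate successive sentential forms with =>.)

S=>E=>E-F=>E-F-F=>E-F-F-F=>F-F-F-F=>7-F-F-F=>7-7-F-F=>7-7-7-F=>7-7-7-7

S => E   [S → E]
E => E-F   [E → E - F]
E-F => E-F-F   [E → E - F]
E-F-F => E-F-F-F   [E → E - F]
E-F-F-F => F-F-F-F   [E → F]
F-F-F-F => 7-F-F-F   [F → 7]
7-F-F-F => 7-7-F-F   [F → 7]
7-7-F-F => 7-7-7-F   [F → 7]
7-7-7-F => 7-7-7-7   [F → 7]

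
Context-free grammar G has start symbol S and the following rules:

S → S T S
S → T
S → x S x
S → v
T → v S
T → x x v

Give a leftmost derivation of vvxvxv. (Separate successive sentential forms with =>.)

S => STS => vTS => vvSS => vvxSxS => vvxvxS => vvxvxv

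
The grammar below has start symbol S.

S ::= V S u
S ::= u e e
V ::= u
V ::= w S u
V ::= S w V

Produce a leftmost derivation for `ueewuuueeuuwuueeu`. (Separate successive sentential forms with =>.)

S => VSu   [S ::= V S u]
VSu => SwVSu   [V ::= S w V]
SwVSu => VSuwVSu   [S ::= V S u]
VSuwVSu => SwVSuwVSu   [V ::= S w V]
SwVSuwVSu => ueewVSuwVSu   [S ::= u e e]
ueewVSuwVSu => ueewuSuwVSu   [V ::= u]
ueewuSuwVSu => ueewuVSuuwVSu   [S ::= V S u]
ueewuVSuuwVSu => ueewuuSuuwVSu   [V ::= u]
ueewuuSuuwVSu => ueewuuueeuuwVSu   [S ::= u e e]
ueewuuueeuuwVSu => ueewuuueeuuwuSu   [V ::= u]
ueewuuueeuuwuSu => ueewuuueeuuwuueeu   [S ::= u e e]

S => VSu => SwVSu => VSuwVSu => SwVSuwVSu => ueewVSuwVSu => ueewuSuwVSu => ueewuVSuuwVSu => ueewuuSuuwVSu => ueewuuueeuuwVSu => ueewuuueeuuwuSu => ueewuuueeuuwuueeu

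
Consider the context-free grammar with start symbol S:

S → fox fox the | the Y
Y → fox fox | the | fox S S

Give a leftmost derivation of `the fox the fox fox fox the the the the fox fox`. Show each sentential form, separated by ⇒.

S ⇒ the Y ⇒ the fox S S ⇒ the fox the Y S ⇒ the fox the fox S S S ⇒ the fox the fox fox fox the S S ⇒ the fox the fox fox fox the the Y S ⇒ the fox the fox fox fox the the the S ⇒ the fox the fox fox fox the the the the Y ⇒ the fox the fox fox fox the the the the fox fox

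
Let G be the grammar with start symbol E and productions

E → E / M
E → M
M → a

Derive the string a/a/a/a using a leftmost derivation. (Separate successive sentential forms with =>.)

E => E/M   [E → E / M]
E/M => E/M/M   [E → E / M]
E/M/M => E/M/M/M   [E → E / M]
E/M/M/M => M/M/M/M   [E → M]
M/M/M/M => a/M/M/M   [M → a]
a/M/M/M => a/a/M/M   [M → a]
a/a/M/M => a/a/a/M   [M → a]
a/a/a/M => a/a/a/a   [M → a]

E=>E/M=>E/M/M=>E/M/M/M=>M/M/M/M=>a/M/M/M=>a/a/M/M=>a/a/a/M=>a/a/a/a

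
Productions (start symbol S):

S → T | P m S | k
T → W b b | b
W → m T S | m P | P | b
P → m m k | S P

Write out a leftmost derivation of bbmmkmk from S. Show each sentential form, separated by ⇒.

S ⇒ PmS ⇒ SPmS ⇒ TPmS ⇒ bPmS ⇒ bSPmS ⇒ bTPmS ⇒ bbPmS ⇒ bbmmkmS ⇒ bbmmkmk

S ⇒ PmS   [S → P m S]
PmS ⇒ SPmS   [P → S P]
SPmS ⇒ TPmS   [S → T]
TPmS ⇒ bPmS   [T → b]
bPmS ⇒ bSPmS   [P → S P]
bSPmS ⇒ bTPmS   [S → T]
bTPmS ⇒ bbPmS   [T → b]
bbPmS ⇒ bbmmkmS   [P → m m k]
bbmmkmS ⇒ bbmmkmk   [S → k]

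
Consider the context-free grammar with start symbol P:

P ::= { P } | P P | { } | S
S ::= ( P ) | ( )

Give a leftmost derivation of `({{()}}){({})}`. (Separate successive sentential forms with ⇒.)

P ⇒ PP   [P ::= P P]
PP ⇒ SP   [P ::= S]
SP ⇒ (P)P   [S ::= ( P )]
(P)P ⇒ ({P})P   [P ::= { P }]
({P})P ⇒ ({{P}})P   [P ::= { P }]
({{P}})P ⇒ ({{S}})P   [P ::= S]
({{S}})P ⇒ ({{()}})P   [S ::= ( )]
({{()}})P ⇒ ({{()}}){P}   [P ::= { P }]
({{()}}){P} ⇒ ({{()}}){S}   [P ::= S]
({{()}}){S} ⇒ ({{()}}){(P)}   [S ::= ( P )]
({{()}}){(P)} ⇒ ({{()}}){({})}   [P ::= { }]

P⇒PP⇒SP⇒(P)P⇒({P})P⇒({{P}})P⇒({{S}})P⇒({{()}})P⇒({{()}}){P}⇒({{()}}){S}⇒({{()}}){(P)}⇒({{()}}){({})}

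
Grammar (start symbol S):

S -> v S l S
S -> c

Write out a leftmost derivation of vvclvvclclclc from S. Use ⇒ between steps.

S ⇒ vSlS ⇒ vvSlSlS ⇒ vvclSlS ⇒ vvclvSlSlS ⇒ vvclvvSlSlSlS ⇒ vvclvvclSlSlS ⇒ vvclvvclclSlS ⇒ vvclvvclclclS ⇒ vvclvvclclclc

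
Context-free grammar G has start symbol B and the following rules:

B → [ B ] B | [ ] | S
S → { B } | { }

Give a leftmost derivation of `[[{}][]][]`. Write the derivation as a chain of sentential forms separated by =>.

B=>[B]B=>[[B]B]B=>[[S]B]B=>[[{}]B]B=>[[{}][]]B=>[[{}][]][]

B => [B]B   [B → [ B ] B]
[B]B => [[B]B]B   [B → [ B ] B]
[[B]B]B => [[S]B]B   [B → S]
[[S]B]B => [[{}]B]B   [S → { }]
[[{}]B]B => [[{}][]]B   [B → [ ]]
[[{}][]]B => [[{}][]][]   [B → [ ]]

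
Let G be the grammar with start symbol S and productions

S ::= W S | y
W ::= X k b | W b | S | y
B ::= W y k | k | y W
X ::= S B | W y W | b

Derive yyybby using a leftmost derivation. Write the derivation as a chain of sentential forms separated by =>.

S => WS => yS => yWS => yWbS => yWbbS => ySbbS => yWSbbS => yySbbS => yyybbS => yyybby

S => WS   [S ::= W S]
WS => yS   [W ::= y]
yS => yWS   [S ::= W S]
yWS => yWbS   [W ::= W b]
yWbS => yWbbS   [W ::= W b]
yWbbS => ySbbS   [W ::= S]
ySbbS => yWSbbS   [S ::= W S]
yWSbbS => yySbbS   [W ::= y]
yySbbS => yyybbS   [S ::= y]
yyybbS => yyybby   [S ::= y]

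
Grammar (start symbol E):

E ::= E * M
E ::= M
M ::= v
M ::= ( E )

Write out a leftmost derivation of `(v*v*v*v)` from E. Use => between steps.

E => M => (E) => (E*M) => (E*M*M) => (E*M*M*M) => (M*M*M*M) => (v*M*M*M) => (v*v*M*M) => (v*v*v*M) => (v*v*v*v)

E => M   [E ::= M]
M => (E)   [M ::= ( E )]
(E) => (E*M)   [E ::= E * M]
(E*M) => (E*M*M)   [E ::= E * M]
(E*M*M) => (E*M*M*M)   [E ::= E * M]
(E*M*M*M) => (M*M*M*M)   [E ::= M]
(M*M*M*M) => (v*M*M*M)   [M ::= v]
(v*M*M*M) => (v*v*M*M)   [M ::= v]
(v*v*M*M) => (v*v*v*M)   [M ::= v]
(v*v*v*M) => (v*v*v*v)   [M ::= v]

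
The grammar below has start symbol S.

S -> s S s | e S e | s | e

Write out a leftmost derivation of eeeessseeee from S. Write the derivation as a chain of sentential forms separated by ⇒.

S ⇒ eSe ⇒ eeSee ⇒ eeeSeee ⇒ eeeeSeeee ⇒ eeeesSseeee ⇒ eeeessseeee

S ⇒ eSe   [S -> e S e]
eSe ⇒ eeSee   [S -> e S e]
eeSee ⇒ eeeSeee   [S -> e S e]
eeeSeee ⇒ eeeeSeeee   [S -> e S e]
eeeeSeeee ⇒ eeeesSseeee   [S -> s S s]
eeeesSseeee ⇒ eeeessseeee   [S -> s]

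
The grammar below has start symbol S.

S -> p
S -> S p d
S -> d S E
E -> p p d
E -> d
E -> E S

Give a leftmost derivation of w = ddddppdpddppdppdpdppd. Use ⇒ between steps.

S⇒dSE⇒dSpdE⇒ddSEpdE⇒dddSEEpdE⇒ddddSEEEpdE⇒ddddSpdEEEpdE⇒ddddSpdpdEEEpdE⇒ddddppdpdEEEpdE⇒ddddppdpddEEpdE⇒ddddppdpddppdEpdE⇒ddddppdpddppdppdpdE⇒ddddppdpddppdppdpdppd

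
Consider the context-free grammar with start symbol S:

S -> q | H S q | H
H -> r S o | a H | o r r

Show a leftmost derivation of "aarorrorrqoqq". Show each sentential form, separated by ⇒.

S ⇒ HSq   [S -> H S q]
HSq ⇒ aHSq   [H -> a H]
aHSq ⇒ aaHSq   [H -> a H]
aaHSq ⇒ aarSoSq   [H -> r S o]
aarSoSq ⇒ aarHSqoSq   [S -> H S q]
aarHSqoSq ⇒ aarorrSqoSq   [H -> o r r]
aarorrSqoSq ⇒ aarorrHqoSq   [S -> H]
aarorrHqoSq ⇒ aarorrorrqoSq   [H -> o r r]
aarorrorrqoSq ⇒ aarorrorrqoqq   [S -> q]

S ⇒ HSq ⇒ aHSq ⇒ aaHSq ⇒ aarSoSq ⇒ aarHSqoSq ⇒ aarorrSqoSq ⇒ aarorrHqoSq ⇒ aarorrorrqoSq ⇒ aarorrorrqoqq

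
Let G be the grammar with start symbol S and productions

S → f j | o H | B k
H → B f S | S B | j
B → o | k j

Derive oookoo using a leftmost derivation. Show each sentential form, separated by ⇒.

S ⇒ oH ⇒ oSB ⇒ ooHB ⇒ ooSBB ⇒ ooBkBB ⇒ oookBB ⇒ oookoB ⇒ oookoo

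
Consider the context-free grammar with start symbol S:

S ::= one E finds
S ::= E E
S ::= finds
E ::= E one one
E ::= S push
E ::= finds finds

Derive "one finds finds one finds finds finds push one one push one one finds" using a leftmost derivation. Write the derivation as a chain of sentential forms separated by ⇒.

S ⇒ one E finds   [S ::= one E finds]
one E finds ⇒ one E one one finds   [E ::= E one one]
one E one one finds ⇒ one S push one one finds   [E ::= S push]
one S push one one finds ⇒ one E E push one one finds   [S ::= E E]
one E E push one one finds ⇒ one finds finds E push one one finds   [E ::= finds finds]
one finds finds E push one one finds ⇒ one finds finds E one one push one one finds   [E ::= E one one]
one finds finds E one one push one one finds ⇒ one finds finds S push one one push one one finds   [E ::= S push]
one finds finds S push one one push one one finds ⇒ one finds finds one E finds push one one push one one finds   [S ::= one E finds]
one finds finds one E finds push one one push one one finds ⇒ one finds finds one finds finds finds push one one push one one finds   [E ::= finds finds]

S ⇒ one E finds ⇒ one E one one finds ⇒ one S push one one finds ⇒ one E E push one one finds ⇒ one finds finds E push one one finds ⇒ one finds finds E one one push one one finds ⇒ one finds finds S push one one push one one finds ⇒ one finds finds one E finds push one one push one one finds ⇒ one finds finds one finds finds finds push one one push one one finds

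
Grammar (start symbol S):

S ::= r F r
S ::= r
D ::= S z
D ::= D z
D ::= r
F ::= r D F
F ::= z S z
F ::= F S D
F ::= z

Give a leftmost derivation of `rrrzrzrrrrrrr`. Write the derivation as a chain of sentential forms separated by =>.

S => rFr   [S ::= r F r]
rFr => rFSDr   [F ::= F S D]
rFSDr => rFSDSDr   [F ::= F S D]
rFSDSDr => rrDFSDSDr   [F ::= r D F]
rrDFSDSDr => rrrFSDSDr   [D ::= r]
rrrFSDSDr => rrrFSDSDSDr   [F ::= F S D]
rrrFSDSDSDr => rrrzSzSDSDSDr   [F ::= z S z]
rrrzSzSDSDSDr => rrrzrzSDSDSDr   [S ::= r]
rrrzrzSDSDSDr => rrrzrzrDSDSDr   [S ::= r]
rrrzrzrDSDSDr => rrrzrzrrSDSDr   [D ::= r]
rrrzrzrrSDSDr => rrrzrzrrrDSDr   [S ::= r]
rrrzrzrrrDSDr => rrrzrzrrrrSDr   [D ::= r]
rrrzrzrrrrSDr => rrrzrzrrrrrDr   [S ::= r]
rrrzrzrrrrrDr => rrrzrzrrrrrrr   [D ::= r]

S => rFr => rFSDr => rFSDSDr => rrDFSDSDr => rrrFSDSDr => rrrFSDSDSDr => rrrzSzSDSDSDr => rrrzrzSDSDSDr => rrrzrzrDSDSDr => rrrzrzrrSDSDr => rrrzrzrrrDSDr => rrrzrzrrrrSDr => rrrzrzrrrrrDr => rrrzrzrrrrrrr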